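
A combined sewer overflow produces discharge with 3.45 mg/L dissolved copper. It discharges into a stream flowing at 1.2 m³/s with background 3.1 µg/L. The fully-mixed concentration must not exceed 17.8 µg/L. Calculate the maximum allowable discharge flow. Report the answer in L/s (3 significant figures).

3.1 µg/L = 0.0031 mg/L.
17.8 µg/L = 0.0178 mg/L.
Mass balance at complete mixing: C_std·(Q_w + Q_r) = Q_w·C_e + Q_r·C_b.
Rearranging, Q_w = Q_r·(C_std − C_b)/(C_e − C_std) = 1.2·(0.0178 − 0.0031) / (3.45 − 0.0178) = 0.00514 m³/s.
= 5.14 L/s.

5.14 L/s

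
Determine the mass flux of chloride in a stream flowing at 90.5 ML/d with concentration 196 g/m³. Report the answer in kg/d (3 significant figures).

17700 kg/d

90.5 ML/d = 1.047 m³/s.
Mass flux = Q·C = 1.047 m³/s × 196 g/m³ = 205.3 g/s.
= 205.3 g/s × 86.4 = 1.774e+04 kg/d.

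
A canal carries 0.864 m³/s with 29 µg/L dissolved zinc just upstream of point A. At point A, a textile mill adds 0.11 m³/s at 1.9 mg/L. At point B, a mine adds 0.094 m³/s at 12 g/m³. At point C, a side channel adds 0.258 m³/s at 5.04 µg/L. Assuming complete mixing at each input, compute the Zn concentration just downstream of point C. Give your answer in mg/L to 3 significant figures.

29 µg/L = 0.029 mg/L.
After input A: C = (0.864·0.029 + 0.11·1.9) / 0.974 = 0.2403 mg/L.
After input B: C = (0.974·0.2403 + 0.094·12) / 1.068 = 1.275 mg/L.
5.04 µg/L = 0.00504 mg/L.
After input C: C = (1.068·1.275 + 0.258·0.00504) / 1.326 = 1.028 mg/L.

1.03 mg/L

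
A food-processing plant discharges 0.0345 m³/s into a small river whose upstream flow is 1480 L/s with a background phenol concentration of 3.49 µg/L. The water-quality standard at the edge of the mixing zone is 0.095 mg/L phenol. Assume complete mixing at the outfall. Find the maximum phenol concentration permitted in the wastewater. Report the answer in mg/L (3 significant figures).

4.02 mg/L

1480 L/s = 1.48 m³/s.
3.49 µg/L = 0.00349 mg/L.
Mass balance: 0.095·1.514 = 0.0345·Cₑ + 1.48·0.00349.
Cₑ = (0.1439 − 0.005165) / 0.0345 = 4.021 mg/L.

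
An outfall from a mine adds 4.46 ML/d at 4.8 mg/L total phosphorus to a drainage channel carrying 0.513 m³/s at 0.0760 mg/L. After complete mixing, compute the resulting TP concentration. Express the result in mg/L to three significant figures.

4.46 ML/d = 0.05162 m³/s.
By mass balance at complete mixing, C = (0.05162·4.8 + 0.513·0.076) / (0.05162 + 0.513) = 0.2868/0.5646 = 0.5079 mg/L.

0.508 mg/L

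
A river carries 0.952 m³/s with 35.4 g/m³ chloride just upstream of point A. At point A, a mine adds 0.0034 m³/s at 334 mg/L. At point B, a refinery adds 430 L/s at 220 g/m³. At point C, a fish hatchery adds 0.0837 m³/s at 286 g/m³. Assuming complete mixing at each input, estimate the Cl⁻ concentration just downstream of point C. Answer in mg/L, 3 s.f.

After input A: C = (0.952·35.4 + 0.0034·334) / 0.9554 = 36.46 mg/L.
430 L/s = 0.43 m³/s.
After input B: C = (0.9554·36.46 + 0.43·220) / 1.385 = 93.43 mg/L.
After input C: C = (1.385·93.43 + 0.0837·286) / 1.469 = 104.4 mg/L.

104 mg/L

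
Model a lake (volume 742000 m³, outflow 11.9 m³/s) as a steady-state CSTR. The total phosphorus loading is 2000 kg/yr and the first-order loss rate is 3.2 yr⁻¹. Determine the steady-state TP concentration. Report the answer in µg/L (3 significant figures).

5.29 µg/L

Outflow Q = 11.9 m³/s × 3.156e+07 s/yr = 3.755e+08 m³/yr.
Steady-state CSTR mass balance: W = Q·C + k·V·C, so C = W/(Q + kV).
Q + kV = 3.755e+08 + 3.2·742000 = 3.779e+08 m³/yr.
C = 2000/3.779e+08 = 5.292e-06 kg/m³ = 0.005292 mg/L = 5.292 µg/L.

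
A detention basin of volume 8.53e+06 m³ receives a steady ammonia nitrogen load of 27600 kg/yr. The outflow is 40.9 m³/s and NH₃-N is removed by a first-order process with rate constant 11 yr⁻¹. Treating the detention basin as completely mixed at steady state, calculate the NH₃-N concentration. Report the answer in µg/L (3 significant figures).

19.9 µg/L

Outflow Q = 40.9 m³/s × 3.156e+07 s/yr = 1.291e+09 m³/yr.
Steady-state CSTR mass balance: W = Q·C + k·V·C, so C = W/(Q + kV).
Q + kV = 1.291e+09 + 11·8.53e+06 = 1.385e+09 m³/yr.
C = 27600/1.385e+09 = 1.993e-05 kg/m³ = 0.01993 mg/L = 19.93 µg/L.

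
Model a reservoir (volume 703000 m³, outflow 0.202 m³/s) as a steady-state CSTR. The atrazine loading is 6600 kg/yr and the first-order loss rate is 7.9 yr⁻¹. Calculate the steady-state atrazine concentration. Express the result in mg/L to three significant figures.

Outflow Q = 0.202 m³/s × 3.156e+07 s/yr = 6.375e+06 m³/yr.
Steady-state CSTR mass balance: W = Q·C + k·V·C, so C = W/(Q + kV).
Q + kV = 6.375e+06 + 7.9·703000 = 1.193e+07 m³/yr.
C = 6600/1.193e+07 = 0.0005533 kg/m³ = 0.5533 mg/L.

0.553 mg/L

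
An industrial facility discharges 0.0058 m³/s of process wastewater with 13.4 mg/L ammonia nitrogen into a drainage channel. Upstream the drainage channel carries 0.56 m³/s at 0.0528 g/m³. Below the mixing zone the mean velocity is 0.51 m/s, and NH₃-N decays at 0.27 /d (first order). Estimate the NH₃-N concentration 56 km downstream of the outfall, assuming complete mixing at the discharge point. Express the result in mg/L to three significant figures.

0.135 mg/L

After complete mixing, C₀ = (0.0058·13.4 + 0.56·0.0528) / 0.5658 = 0.1896 mg/L.
Travel time t = 5.6e+04 m / 0.51 m/s = 1.098e+05 s = 1.271 d.
C = 0.1896·exp(−0.27·1.271) = 0.1896·0.7095 = 0.1345 mg/L.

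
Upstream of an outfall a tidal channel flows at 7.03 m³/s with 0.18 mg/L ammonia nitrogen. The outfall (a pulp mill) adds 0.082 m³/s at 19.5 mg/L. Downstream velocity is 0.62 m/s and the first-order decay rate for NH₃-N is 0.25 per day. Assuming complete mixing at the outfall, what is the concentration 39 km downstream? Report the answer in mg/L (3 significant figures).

After complete mixing, C₀ = (0.082·19.5 + 7.03·0.18) / 7.112 = 0.4028 mg/L.
Travel time t = 3.9e+04 m / 0.62 m/s = 6.29e+04 s = 0.728 d.
C = 0.4028·exp(−0.25·0.728) = 0.4028·0.8336 = 0.3357 mg/L.

0.336 mg/L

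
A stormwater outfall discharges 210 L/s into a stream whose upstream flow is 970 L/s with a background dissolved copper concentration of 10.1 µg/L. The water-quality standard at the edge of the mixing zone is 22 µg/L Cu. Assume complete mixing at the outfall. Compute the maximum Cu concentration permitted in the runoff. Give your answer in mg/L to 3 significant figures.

0.0770 mg/L

210 L/s = 0.21 m³/s.
970 L/s = 0.97 m³/s.
10.1 µg/L = 0.0101 mg/L.
22 µg/L = 0.022 mg/L.
Mass balance: 0.022·1.18 = 0.21·Cₑ + 0.97·0.0101.
Cₑ = (0.02596 − 0.009797) / 0.21 = 0.07697 mg/L.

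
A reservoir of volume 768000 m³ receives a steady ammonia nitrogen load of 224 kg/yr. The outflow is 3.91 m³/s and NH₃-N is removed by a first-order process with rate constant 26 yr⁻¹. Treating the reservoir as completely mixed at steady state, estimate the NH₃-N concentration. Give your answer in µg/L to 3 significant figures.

Outflow Q = 3.91 m³/s × 3.156e+07 s/yr = 1.234e+08 m³/yr.
Steady-state CSTR mass balance: W = Q·C + k·V·C, so C = W/(Q + kV).
Q + kV = 1.234e+08 + 26·768000 = 1.434e+08 m³/yr.
C = 224/1.434e+08 = 1.563e-06 kg/m³ = 0.001563 mg/L = 1.563 µg/L.

1.56 µg/L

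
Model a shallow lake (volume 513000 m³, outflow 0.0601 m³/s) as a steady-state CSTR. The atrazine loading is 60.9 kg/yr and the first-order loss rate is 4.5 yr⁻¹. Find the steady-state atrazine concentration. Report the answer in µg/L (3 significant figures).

Outflow Q = 0.0601 m³/s × 3.156e+07 s/yr = 1.897e+06 m³/yr.
Steady-state CSTR mass balance: W = Q·C + k·V·C, so C = W/(Q + kV).
Q + kV = 1.897e+06 + 4.5·513000 = 4.205e+06 m³/yr.
C = 60.9/4.205e+06 = 1.448e-05 kg/m³ = 0.01448 mg/L = 14.48 µg/L.

14.5 µg/L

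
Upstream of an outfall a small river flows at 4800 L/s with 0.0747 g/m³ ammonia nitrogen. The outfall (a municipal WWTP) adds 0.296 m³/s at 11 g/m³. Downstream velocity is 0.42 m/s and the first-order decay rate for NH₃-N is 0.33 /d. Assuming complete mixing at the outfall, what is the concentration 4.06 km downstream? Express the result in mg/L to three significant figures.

0.684 mg/L

4800 L/s = 4.8 m³/s.
After complete mixing, C₀ = (0.296·11 + 4.8·0.0747) / 5.096 = 0.7093 mg/L.
Travel time t = 4060 m / 0.42 m/s = 9667 s = 0.1119 d.
C = 0.7093·exp(−0.33·0.1119) = 0.7093·0.9638 = 0.6836 mg/L.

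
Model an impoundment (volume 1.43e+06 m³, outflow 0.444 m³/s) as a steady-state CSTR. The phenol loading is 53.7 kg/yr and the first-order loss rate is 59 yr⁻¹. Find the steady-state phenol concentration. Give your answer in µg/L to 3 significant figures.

Outflow Q = 0.444 m³/s × 3.156e+07 s/yr = 1.401e+07 m³/yr.
Steady-state CSTR mass balance: W = Q·C + k·V·C, so C = W/(Q + kV).
Q + kV = 1.401e+07 + 59·1.43e+06 = 9.838e+07 m³/yr.
C = 53.7/9.838e+07 = 5.458e-07 kg/m³ = 0.0005458 mg/L = 0.5458 µg/L.

0.546 µg/L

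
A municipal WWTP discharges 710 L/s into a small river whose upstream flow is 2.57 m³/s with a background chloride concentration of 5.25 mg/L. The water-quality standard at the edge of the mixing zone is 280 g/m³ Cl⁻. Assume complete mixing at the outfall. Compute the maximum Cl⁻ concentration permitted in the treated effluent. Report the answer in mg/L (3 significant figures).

1270 mg/L

710 L/s = 0.71 m³/s.
Mass balance: 280·3.28 = 0.71·Cₑ + 2.57·5.25.
Cₑ = (918.4 − 13.49) / 0.71 = 1275 mg/L.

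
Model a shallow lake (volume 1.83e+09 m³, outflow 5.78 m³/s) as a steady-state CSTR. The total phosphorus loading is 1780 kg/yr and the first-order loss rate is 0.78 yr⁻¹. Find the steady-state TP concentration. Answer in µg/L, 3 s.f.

1.11 µg/L

Outflow Q = 5.78 m³/s × 3.156e+07 s/yr = 1.824e+08 m³/yr.
Steady-state CSTR mass balance: W = Q·C + k·V·C, so C = W/(Q + kV).
Q + kV = 1.824e+08 + 0.78·1.83e+09 = 1.61e+09 m³/yr.
C = 1780/1.61e+09 = 1.106e-06 kg/m³ = 0.001106 mg/L = 1.106 µg/L.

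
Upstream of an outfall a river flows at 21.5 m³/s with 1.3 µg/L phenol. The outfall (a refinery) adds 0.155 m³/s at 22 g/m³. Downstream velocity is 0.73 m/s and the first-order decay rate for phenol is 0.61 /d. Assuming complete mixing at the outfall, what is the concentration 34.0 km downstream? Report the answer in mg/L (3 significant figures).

1.3 µg/L = 0.0013 mg/L.
After complete mixing, C₀ = (0.155·22 + 21.5·0.0013) / 21.66 = 0.1588 mg/L.
Travel time t = 3.4e+04 m / 0.73 m/s = 4.658e+04 s = 0.5391 d.
C = 0.1588·exp(−0.61·0.5391) = 0.1588·0.7198 = 0.1143 mg/L.

0.114 mg/L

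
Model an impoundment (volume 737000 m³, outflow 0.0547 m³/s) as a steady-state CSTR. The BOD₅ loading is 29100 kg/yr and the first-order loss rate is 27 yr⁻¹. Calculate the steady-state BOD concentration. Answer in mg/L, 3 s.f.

Outflow Q = 0.0547 m³/s × 3.156e+07 s/yr = 1.726e+06 m³/yr.
Steady-state CSTR mass balance: W = Q·C + k·V·C, so C = W/(Q + kV).
Q + kV = 1.726e+06 + 27·737000 = 2.163e+07 m³/yr.
C = 29100/2.163e+07 = 0.001346 kg/m³ = 1.346 mg/L.

1.35 mg/L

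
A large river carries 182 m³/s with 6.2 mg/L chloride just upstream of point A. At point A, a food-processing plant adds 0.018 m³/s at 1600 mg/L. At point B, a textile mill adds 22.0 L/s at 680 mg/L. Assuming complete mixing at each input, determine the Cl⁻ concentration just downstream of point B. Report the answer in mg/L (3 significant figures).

After input A: C = (182·6.2 + 0.018·1600) / 182 = 6.358 mg/L.
22.0 L/s = 0.022 m³/s.
After input B: C = (182·6.358 + 0.022·680) / 182 = 6.439 mg/L.

6.44 mg/L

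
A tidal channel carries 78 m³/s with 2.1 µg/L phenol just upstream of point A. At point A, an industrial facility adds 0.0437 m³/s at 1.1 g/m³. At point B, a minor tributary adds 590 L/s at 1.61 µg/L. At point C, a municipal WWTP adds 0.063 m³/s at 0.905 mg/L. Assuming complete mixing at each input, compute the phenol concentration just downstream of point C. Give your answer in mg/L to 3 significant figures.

0.00343 mg/L

2.1 µg/L = 0.0021 mg/L.
After input A: C = (78·0.0021 + 0.0437·1.1) / 78.04 = 0.002715 mg/L.
590 L/s = 0.59 m³/s.
1.61 µg/L = 0.00161 mg/L.
After input B: C = (78.04·0.002715 + 0.59·0.00161) / 78.63 = 0.002706 mg/L.
After input C: C = (78.63·0.002706 + 0.063·0.905) / 78.7 = 0.003429 mg/L.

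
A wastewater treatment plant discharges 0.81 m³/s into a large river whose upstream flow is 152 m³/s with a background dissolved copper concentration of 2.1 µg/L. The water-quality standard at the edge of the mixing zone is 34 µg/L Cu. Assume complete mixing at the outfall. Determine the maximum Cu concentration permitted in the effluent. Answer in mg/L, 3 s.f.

2.1 µg/L = 0.0021 mg/L.
34 µg/L = 0.034 mg/L.
Mass balance: 0.034·152.8 = 0.81·Cₑ + 152·0.0021.
Cₑ = (5.196 − 0.3192) / 0.81 = 6.02 mg/L.

6.02 mg/L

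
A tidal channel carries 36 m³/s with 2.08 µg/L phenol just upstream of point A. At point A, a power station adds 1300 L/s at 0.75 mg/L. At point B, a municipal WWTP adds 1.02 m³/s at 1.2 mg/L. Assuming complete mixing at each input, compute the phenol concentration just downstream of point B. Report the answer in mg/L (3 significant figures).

2.08 µg/L = 0.00208 mg/L.
1300 L/s = 1.3 m³/s.
After input A: C = (36·0.00208 + 1.3·0.75) / 37.3 = 0.02815 mg/L.
After input B: C = (37.3·0.02815 + 1.02·1.2) / 38.32 = 0.05934 mg/L.

0.0593 mg/L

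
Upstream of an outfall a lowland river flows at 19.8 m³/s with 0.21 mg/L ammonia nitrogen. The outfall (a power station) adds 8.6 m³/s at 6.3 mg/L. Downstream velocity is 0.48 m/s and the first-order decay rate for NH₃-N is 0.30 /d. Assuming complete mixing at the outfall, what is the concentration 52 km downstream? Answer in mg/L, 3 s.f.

1.41 mg/L

After complete mixing, C₀ = (8.6·6.3 + 19.8·0.21) / 28.4 = 2.054 mg/L.
Travel time t = 5.2e+04 m / 0.48 m/s = 1.083e+05 s = 1.254 d.
C = 2.054·exp(−0.30·1.254) = 2.054·0.6865 = 1.41 mg/L.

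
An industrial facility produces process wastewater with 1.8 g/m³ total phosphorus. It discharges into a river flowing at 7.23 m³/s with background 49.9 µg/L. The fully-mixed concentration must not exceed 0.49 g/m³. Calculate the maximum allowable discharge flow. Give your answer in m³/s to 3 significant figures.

49.9 µg/L = 0.0499 mg/L.
Mass balance at complete mixing: C_std·(Q_w + Q_r) = Q_w·C_e + Q_r·C_b.
Rearranging, Q_w = Q_r·(C_std − C_b)/(C_e − C_std) = 7.23·(0.49 − 0.0499) / (1.8 − 0.49) = 2.429 m³/s.

2.43 m³/s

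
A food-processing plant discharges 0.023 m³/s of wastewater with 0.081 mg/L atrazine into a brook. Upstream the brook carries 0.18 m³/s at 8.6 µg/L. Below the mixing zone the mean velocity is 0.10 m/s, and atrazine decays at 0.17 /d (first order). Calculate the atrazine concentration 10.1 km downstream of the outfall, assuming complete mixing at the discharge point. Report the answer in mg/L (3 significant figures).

8.6 µg/L = 0.0086 mg/L.
After complete mixing, C₀ = (0.023·0.081 + 0.18·0.0086) / 0.203 = 0.0168 mg/L.
Travel time t = 1.01e+04 m / 0.10 m/s = 1.01e+05 s = 1.169 d.
C = 0.0168·exp(−0.17·1.169) = 0.0168·0.8198 = 0.01377 mg/L.

0.0138 mg/L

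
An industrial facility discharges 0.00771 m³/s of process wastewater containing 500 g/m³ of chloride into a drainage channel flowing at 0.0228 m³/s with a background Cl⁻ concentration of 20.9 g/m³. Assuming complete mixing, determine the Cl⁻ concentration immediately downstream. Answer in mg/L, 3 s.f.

142 mg/L

By mass balance at complete mixing, C = (0.00771·500 + 0.0228·20.9) / (0.00771 + 0.0228) = 4.332/0.03051 = 142 mg/L.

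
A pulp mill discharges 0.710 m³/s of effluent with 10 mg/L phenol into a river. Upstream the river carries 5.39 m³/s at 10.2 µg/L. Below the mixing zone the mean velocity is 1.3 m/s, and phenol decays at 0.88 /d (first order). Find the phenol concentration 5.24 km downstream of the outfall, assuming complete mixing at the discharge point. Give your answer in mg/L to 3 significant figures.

10.2 µg/L = 0.0102 mg/L.
After complete mixing, C₀ = (0.71·10 + 5.39·0.0102) / 6.1 = 1.173 mg/L.
Travel time t = 5240 m / 1.3 m/s = 4031 s = 0.04665 d.
C = 1.173·exp(−0.88·0.04665) = 1.173·0.9598 = 1.126 mg/L.

1.13 mg/L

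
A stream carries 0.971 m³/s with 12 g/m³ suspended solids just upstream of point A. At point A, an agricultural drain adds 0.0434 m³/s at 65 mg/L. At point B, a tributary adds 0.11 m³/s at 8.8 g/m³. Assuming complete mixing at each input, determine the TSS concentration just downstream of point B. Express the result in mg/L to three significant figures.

After input A: C = (0.971·12 + 0.0434·65) / 1.014 = 14.27 mg/L.
After input B: C = (1.014·14.27 + 0.11·8.8) / 1.124 = 13.73 mg/L.

13.7 mg/L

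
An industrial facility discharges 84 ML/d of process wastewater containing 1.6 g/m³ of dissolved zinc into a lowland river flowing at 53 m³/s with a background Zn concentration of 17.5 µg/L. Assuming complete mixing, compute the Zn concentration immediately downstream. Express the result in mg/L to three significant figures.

84 ML/d = 0.9722 m³/s.
17.5 µg/L = 0.0175 mg/L.
By mass balance at complete mixing, C = (0.9722·1.6 + 53·0.0175) / (0.9722 + 53) = 2.483/53.97 = 0.04601 mg/L.

0.0460 mg/L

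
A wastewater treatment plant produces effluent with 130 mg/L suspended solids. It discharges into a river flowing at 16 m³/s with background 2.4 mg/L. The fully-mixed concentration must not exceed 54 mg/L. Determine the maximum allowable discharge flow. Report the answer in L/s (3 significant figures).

Mass balance at complete mixing: C_std·(Q_w + Q_r) = Q_w·C_e + Q_r·C_b.
Rearranging, Q_w = Q_r·(C_std − C_b)/(C_e − C_std) = 16·(54 − 2.4) / (130 − 54) = 10.86 m³/s.
= 1.086e+04 L/s.

10900 L/s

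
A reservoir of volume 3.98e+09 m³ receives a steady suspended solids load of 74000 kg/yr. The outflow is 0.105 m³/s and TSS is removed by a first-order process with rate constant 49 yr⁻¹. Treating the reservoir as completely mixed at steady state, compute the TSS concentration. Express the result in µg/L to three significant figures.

Outflow Q = 0.105 m³/s × 3.156e+07 s/yr = 3.314e+06 m³/yr.
Steady-state CSTR mass balance: W = Q·C + k·V·C, so C = W/(Q + kV).
Q + kV = 3.314e+06 + 49·3.98e+09 = 1.95e+11 m³/yr.
C = 74000/1.95e+11 = 3.794e-07 kg/m³ = 0.0003794 mg/L = 0.3794 µg/L.

0.379 µg/L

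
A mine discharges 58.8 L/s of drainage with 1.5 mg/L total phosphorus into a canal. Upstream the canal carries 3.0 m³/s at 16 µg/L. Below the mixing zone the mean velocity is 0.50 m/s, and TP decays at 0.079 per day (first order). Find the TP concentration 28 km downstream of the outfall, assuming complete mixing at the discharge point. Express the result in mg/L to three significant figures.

58.8 L/s = 0.0588 m³/s.
16 µg/L = 0.016 mg/L.
After complete mixing, C₀ = (0.0588·1.5 + 3·0.016) / 3.059 = 0.04453 mg/L.
Travel time t = 2.8e+04 m / 0.50 m/s = 5.6e+04 s = 0.6481 d.
C = 0.04453·exp(−0.079·0.6481) = 0.04453·0.9501 = 0.0423 mg/L.

0.0423 mg/L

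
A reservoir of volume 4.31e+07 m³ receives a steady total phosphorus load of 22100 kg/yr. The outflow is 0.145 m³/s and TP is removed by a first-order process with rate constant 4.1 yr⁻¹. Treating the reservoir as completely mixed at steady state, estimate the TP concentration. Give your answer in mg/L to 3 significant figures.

0.122 mg/L

Outflow Q = 0.145 m³/s × 3.156e+07 s/yr = 4.576e+06 m³/yr.
Steady-state CSTR mass balance: W = Q·C + k·V·C, so C = W/(Q + kV).
Q + kV = 4.576e+06 + 4.1·4.31e+07 = 1.813e+08 m³/yr.
C = 22100/1.813e+08 = 0.0001219 kg/m³ = 0.1219 mg/L.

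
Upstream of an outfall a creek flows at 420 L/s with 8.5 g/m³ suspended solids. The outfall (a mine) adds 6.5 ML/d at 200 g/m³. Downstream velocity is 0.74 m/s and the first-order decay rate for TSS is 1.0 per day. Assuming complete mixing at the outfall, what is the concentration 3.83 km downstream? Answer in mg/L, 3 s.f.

35.4 mg/L

6.5 ML/d = 0.07523 m³/s.
420 L/s = 0.42 m³/s.
After complete mixing, C₀ = (0.07523·200 + 0.42·8.5) / 0.4952 = 37.59 mg/L.
Travel time t = 3830 m / 0.74 m/s = 5176 s = 0.0599 d.
C = 37.59·exp(−1.0·0.0599) = 37.59·0.9419 = 35.41 mg/L.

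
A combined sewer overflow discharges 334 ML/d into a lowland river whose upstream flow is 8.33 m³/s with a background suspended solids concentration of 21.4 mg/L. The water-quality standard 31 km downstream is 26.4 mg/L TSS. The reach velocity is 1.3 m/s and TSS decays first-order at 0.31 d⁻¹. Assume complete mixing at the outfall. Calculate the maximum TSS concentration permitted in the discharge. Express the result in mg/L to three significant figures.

44.6 mg/L

334 ML/d = 3.866 m³/s.
Travel time to the compliance point: t = 3.1e+04/1.3 = 2.385e+04 s = 0.276 d; decay factor exp(−0.31·0.276) = 0.918.
So the concentration just after mixing may be at most 26.4/0.918 = 28.76 mg/L.
Mass balance: 28.76·12.2 = 3.866·Cₑ + 8.33·21.4.
Cₑ = (350.7 − 178.3) / 3.866 = 44.61 mg/L.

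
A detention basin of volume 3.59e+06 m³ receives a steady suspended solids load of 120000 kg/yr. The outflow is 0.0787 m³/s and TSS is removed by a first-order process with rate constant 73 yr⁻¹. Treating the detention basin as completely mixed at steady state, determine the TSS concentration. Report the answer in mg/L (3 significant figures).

0.454 mg/L

Outflow Q = 0.0787 m³/s × 3.156e+07 s/yr = 2.484e+06 m³/yr.
Steady-state CSTR mass balance: W = Q·C + k·V·C, so C = W/(Q + kV).
Q + kV = 2.484e+06 + 73·3.59e+06 = 2.646e+08 m³/yr.
C = 120000/2.646e+08 = 0.0004536 kg/m³ = 0.4536 mg/L.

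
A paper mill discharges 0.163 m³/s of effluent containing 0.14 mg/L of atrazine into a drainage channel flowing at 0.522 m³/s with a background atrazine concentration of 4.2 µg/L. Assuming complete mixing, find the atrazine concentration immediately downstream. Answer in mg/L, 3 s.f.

4.2 µg/L = 0.0042 mg/L.
By mass balance at complete mixing, C = (0.163·0.14 + 0.522·0.0042) / (0.163 + 0.522) = 0.02501/0.685 = 0.03651 mg/L.

0.0365 mg/L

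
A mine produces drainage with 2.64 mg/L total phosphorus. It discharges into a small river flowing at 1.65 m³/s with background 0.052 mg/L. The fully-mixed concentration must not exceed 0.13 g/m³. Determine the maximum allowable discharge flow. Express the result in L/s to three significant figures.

51.3 L/s

Mass balance at complete mixing: C_std·(Q_w + Q_r) = Q_w·C_e + Q_r·C_b.
Rearranging, Q_w = Q_r·(C_std − C_b)/(C_e − C_std) = 1.65·(0.13 − 0.052) / (2.64 − 0.13) = 0.05127 m³/s.
= 51.27 L/s.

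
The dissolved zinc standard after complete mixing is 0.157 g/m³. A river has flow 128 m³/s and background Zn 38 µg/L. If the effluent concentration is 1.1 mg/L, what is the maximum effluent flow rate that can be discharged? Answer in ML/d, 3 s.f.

38 µg/L = 0.038 mg/L.
Mass balance at complete mixing: C_std·(Q_w + Q_r) = Q_w·C_e + Q_r·C_b.
Rearranging, Q_w = Q_r·(C_std − C_b)/(C_e − C_std) = 128·(0.157 − 0.038) / (1.1 − 0.157) = 16.15 m³/s.
= 1396 ML/d.

1400 ML/d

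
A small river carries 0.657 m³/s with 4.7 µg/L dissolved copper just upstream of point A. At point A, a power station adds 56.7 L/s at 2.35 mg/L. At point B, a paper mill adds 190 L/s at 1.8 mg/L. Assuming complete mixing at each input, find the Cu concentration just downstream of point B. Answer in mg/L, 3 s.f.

0.529 mg/L

4.7 µg/L = 0.0047 mg/L.
56.7 L/s = 0.0567 m³/s.
After input A: C = (0.657·0.0047 + 0.0567·2.35) / 0.7137 = 0.191 mg/L.
190 L/s = 0.19 m³/s.
After input B: C = (0.7137·0.191 + 0.19·1.8) / 0.9037 = 0.5293 mg/L.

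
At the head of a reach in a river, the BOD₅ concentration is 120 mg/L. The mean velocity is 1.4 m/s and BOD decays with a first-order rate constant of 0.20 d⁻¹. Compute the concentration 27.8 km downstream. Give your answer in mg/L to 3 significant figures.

Travel time t = 27.8 km / 1.4 m/s = 2.78e+04/1.4 = 1.986e+04 s = 0.2298 d.
First-order decay: C = 120·exp(−0.20·0.2298) = 120·0.9551 = 114.6 mg/L.

115 mg/L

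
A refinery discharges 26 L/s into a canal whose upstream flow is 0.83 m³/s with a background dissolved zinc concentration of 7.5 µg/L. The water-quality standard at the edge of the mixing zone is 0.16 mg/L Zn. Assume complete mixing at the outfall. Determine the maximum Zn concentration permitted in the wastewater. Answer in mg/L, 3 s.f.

26 L/s = 0.026 m³/s.
7.5 µg/L = 0.0075 mg/L.
Mass balance: 0.16·0.856 = 0.026·Cₑ + 0.83·0.0075.
Cₑ = (0.137 − 0.006225) / 0.026 = 5.028 mg/L.

5.03 mg/L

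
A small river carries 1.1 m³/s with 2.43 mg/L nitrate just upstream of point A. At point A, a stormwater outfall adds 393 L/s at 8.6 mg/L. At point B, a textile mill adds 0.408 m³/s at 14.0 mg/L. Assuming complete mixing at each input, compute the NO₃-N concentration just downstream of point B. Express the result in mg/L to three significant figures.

6.19 mg/L

393 L/s = 0.393 m³/s.
After input A: C = (1.1·2.43 + 0.393·8.6) / 1.493 = 4.054 mg/L.
After input B: C = (1.493·4.054 + 0.408·14) / 1.901 = 6.189 mg/L.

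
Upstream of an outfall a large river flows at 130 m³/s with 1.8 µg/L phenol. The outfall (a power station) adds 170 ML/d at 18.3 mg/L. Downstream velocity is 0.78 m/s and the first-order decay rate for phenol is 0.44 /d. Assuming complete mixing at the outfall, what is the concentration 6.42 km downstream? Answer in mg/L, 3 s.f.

170 ML/d = 1.968 m³/s.
1.8 µg/L = 0.0018 mg/L.
After complete mixing, C₀ = (1.968·18.3 + 130·0.0018) / 132 = 0.2746 mg/L.
Travel time t = 6420 m / 0.78 m/s = 8231 s = 0.09526 d.
C = 0.2746·exp(−0.44·0.09526) = 0.2746·0.959 = 0.2633 mg/L.

0.263 mg/L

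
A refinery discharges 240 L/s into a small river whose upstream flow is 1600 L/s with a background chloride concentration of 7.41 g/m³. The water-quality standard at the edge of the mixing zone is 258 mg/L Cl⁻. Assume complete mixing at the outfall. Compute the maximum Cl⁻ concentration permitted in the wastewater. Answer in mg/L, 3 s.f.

240 L/s = 0.24 m³/s.
1600 L/s = 1.6 m³/s.
Mass balance: 258·1.84 = 0.24·Cₑ + 1.6·7.41.
Cₑ = (474.7 − 11.86) / 0.24 = 1929 mg/L.

1930 mg/L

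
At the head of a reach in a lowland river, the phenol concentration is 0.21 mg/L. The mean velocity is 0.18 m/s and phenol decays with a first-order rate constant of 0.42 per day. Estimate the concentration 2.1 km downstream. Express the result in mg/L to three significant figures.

Travel time t = 2.1 km / 0.18 m/s = 2100/0.18 = 1.167e+04 s = 0.135 d.
First-order decay: C = 0.21·exp(−0.42·0.135) = 0.21·0.9449 = 0.1984 mg/L.

0.198 mg/L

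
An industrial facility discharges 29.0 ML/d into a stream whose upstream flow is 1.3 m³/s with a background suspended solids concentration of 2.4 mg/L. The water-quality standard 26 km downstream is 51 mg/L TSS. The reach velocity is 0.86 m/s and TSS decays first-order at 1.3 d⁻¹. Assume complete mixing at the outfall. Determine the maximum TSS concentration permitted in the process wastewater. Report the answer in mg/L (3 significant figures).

29.0 ML/d = 0.3356 m³/s.
Travel time to the compliance point: t = 2.6e+04/0.86 = 3.023e+04 s = 0.3499 d; decay factor exp(−1.3·0.3499) = 0.6345.
So the concentration just after mixing may be at most 51/0.6345 = 80.38 mg/L.
Mass balance: 80.38·1.636 = 0.3356·Cₑ + 1.3·2.4.
Cₑ = (131.5 − 3.12) / 0.3356 = 382.4 mg/L.

382 mg/L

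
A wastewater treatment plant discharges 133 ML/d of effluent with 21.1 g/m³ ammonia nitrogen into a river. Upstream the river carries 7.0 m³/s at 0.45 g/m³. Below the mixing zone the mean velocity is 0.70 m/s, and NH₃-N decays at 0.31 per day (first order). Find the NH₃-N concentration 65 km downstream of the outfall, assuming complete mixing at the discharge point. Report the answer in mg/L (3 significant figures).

133 ML/d = 1.539 m³/s.
After complete mixing, C₀ = (1.539·21.1 + 7·0.45) / 8.539 = 4.172 mg/L.
Travel time t = 6.5e+04 m / 0.70 m/s = 9.286e+04 s = 1.075 d.
C = 4.172·exp(−0.31·1.075) = 4.172·0.7166 = 2.99 mg/L.

2.99 mg/L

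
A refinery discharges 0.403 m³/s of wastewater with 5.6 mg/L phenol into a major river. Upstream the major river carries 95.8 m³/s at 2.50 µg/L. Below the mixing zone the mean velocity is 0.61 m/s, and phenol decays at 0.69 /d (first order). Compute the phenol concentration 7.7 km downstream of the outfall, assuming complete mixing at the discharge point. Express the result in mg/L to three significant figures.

0.0235 mg/L

2.50 µg/L = 0.0025 mg/L.
After complete mixing, C₀ = (0.403·5.6 + 95.8·0.0025) / 96.2 = 0.02595 mg/L.
Travel time t = 7700 m / 0.61 m/s = 1.262e+04 s = 0.1461 d.
C = 0.02595·exp(−0.69·0.1461) = 0.02595·0.9041 = 0.02346 mg/L.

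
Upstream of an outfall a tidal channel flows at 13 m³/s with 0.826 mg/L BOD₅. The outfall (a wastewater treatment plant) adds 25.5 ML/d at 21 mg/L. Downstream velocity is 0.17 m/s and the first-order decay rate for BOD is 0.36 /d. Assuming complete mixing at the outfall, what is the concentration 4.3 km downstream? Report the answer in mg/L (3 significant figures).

1.15 mg/L

25.5 ML/d = 0.2951 m³/s.
After complete mixing, C₀ = (0.2951·21 + 13·0.826) / 13.3 = 1.274 mg/L.
Travel time t = 4300 m / 0.17 m/s = 2.529e+04 s = 0.2928 d.
C = 1.274·exp(−0.36·0.2928) = 1.274·0.9 = 1.146 mg/L.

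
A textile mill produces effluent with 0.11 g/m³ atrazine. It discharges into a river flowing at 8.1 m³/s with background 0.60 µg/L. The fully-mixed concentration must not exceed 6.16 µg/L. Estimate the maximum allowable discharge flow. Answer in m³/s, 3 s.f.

0.60 µg/L = 0.0006 mg/L.
6.16 µg/L = 0.00616 mg/L.
Mass balance at complete mixing: C_std·(Q_w + Q_r) = Q_w·C_e + Q_r·C_b.
Rearranging, Q_w = Q_r·(C_std − C_b)/(C_e − C_std) = 8.1·(0.00616 − 0.0006) / (0.11 − 0.00616) = 0.4337 m³/s.

0.434 m³/s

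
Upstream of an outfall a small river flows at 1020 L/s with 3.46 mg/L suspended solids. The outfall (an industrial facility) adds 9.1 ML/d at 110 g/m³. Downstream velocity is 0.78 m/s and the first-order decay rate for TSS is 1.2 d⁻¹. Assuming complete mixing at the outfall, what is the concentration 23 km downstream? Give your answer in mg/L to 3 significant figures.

9.1 ML/d = 0.1053 m³/s.
1020 L/s = 1.02 m³/s.
After complete mixing, C₀ = (0.1053·110 + 1.02·3.46) / 1.125 = 13.43 mg/L.
Travel time t = 2.3e+04 m / 0.78 m/s = 2.949e+04 s = 0.3413 d.
C = 13.43·exp(−1.2·0.3413) = 13.43·0.664 = 8.918 mg/L.

8.92 mg/L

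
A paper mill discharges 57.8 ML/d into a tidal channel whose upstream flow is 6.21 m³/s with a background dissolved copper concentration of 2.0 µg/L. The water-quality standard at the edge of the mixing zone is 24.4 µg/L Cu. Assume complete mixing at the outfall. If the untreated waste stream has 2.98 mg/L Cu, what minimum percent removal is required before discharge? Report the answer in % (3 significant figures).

92.2 %

57.8 ML/d = 0.669 m³/s.
2.0 µg/L = 0.002 mg/L.
24.4 µg/L = 0.0244 mg/L.
Mass balance: 0.0244·6.879 = 0.669·Cₑ + 6.21·0.002.
Cₑ = (0.1678 − 0.01242) / 0.669 = 0.2323 mg/L.
Required removal = 1 − 0.2323/2.98 = 92.2 %.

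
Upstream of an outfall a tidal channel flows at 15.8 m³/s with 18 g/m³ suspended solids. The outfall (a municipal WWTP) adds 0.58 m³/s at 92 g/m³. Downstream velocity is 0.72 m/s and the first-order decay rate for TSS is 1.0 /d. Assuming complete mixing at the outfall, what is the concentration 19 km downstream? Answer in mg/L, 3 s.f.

15.2 mg/L

After complete mixing, C₀ = (0.58·92 + 15.8·18) / 16.38 = 20.62 mg/L.
Travel time t = 1.9e+04 m / 0.72 m/s = 2.639e+04 s = 0.3054 d.
C = 20.62·exp(−1.0·0.3054) = 20.62·0.7368 = 15.19 mg/L.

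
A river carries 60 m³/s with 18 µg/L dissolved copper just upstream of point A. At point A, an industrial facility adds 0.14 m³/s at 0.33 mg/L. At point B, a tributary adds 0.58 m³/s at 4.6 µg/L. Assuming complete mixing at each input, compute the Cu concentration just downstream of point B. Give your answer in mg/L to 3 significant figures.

0.0186 mg/L

18 µg/L = 0.018 mg/L.
After input A: C = (60·0.018 + 0.14·0.33) / 60.14 = 0.01873 mg/L.
4.6 µg/L = 0.0046 mg/L.
After input B: C = (60.14·0.01873 + 0.58·0.0046) / 60.72 = 0.01859 mg/L.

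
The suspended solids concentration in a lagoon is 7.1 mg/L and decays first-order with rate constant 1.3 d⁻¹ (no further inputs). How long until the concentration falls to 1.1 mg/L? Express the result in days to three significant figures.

1.43 d

t = ln(C₀/C)/k = ln(7.1/1.1)/1.3 = 1.865/1.3 = 1.434 d.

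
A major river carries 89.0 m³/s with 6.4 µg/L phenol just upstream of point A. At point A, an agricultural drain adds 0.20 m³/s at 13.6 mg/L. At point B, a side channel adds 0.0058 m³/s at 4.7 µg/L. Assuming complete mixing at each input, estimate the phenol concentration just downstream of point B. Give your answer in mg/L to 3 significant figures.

0.0369 mg/L

6.4 µg/L = 0.0064 mg/L.
After input A: C = (89·0.0064 + 0.2·13.6) / 89.2 = 0.03688 mg/L.
4.7 µg/L = 0.0047 mg/L.
After input B: C = (89.2·0.03688 + 0.0058·0.0047) / 89.21 = 0.03688 mg/L.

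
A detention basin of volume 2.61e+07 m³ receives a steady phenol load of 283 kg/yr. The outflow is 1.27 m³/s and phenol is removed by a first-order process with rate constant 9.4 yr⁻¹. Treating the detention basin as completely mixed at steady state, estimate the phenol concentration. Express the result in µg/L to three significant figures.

Outflow Q = 1.27 m³/s × 3.156e+07 s/yr = 4.008e+07 m³/yr.
Steady-state CSTR mass balance: W = Q·C + k·V·C, so C = W/(Q + kV).
Q + kV = 4.008e+07 + 9.4·2.61e+07 = 2.854e+08 m³/yr.
C = 283/2.854e+08 = 9.915e-07 kg/m³ = 0.0009915 mg/L = 0.9915 µg/L.

0.992 µg/L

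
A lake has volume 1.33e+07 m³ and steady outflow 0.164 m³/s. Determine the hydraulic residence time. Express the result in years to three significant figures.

2.57 yr

Q = 0.164 m³/s × 3.156e+07 s/yr = 5.175e+06 m³/yr.
Hydraulic residence time τ = V/Q = 1.33e+07/5.175e+06 = 2.57 yr.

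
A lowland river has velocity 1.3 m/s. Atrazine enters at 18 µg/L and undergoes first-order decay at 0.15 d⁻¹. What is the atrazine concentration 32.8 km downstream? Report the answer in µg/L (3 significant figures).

17.2 µg/L

Travel time t = 32.8 km / 1.3 m/s = 3.28e+04/1.3 = 2.523e+04 s = 0.292 d.
First-order decay: C = 18·exp(−0.15·0.292) = 18·0.9571 = 17.23 µg/L.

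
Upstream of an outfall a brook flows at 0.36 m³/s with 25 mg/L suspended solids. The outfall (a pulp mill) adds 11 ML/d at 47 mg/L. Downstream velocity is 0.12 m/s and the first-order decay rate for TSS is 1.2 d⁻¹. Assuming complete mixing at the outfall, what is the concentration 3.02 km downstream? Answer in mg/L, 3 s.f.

21.7 mg/L

11 ML/d = 0.1273 m³/s.
After complete mixing, C₀ = (0.1273·47 + 0.36·25) / 0.4873 = 30.75 mg/L.
Travel time t = 3020 m / 0.12 m/s = 2.517e+04 s = 0.2913 d.
C = 30.75·exp(−1.2·0.2913) = 30.75·0.705 = 21.68 mg/L.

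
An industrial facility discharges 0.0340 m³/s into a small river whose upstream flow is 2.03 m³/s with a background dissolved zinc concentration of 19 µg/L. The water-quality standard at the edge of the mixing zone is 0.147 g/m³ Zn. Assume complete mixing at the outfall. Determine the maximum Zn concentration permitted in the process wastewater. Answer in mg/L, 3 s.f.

7.79 mg/L

19 µg/L = 0.019 mg/L.
Mass balance: 0.147·2.064 = 0.034·Cₑ + 2.03·0.019.
Cₑ = (0.3034 − 0.03857) / 0.034 = 7.789 mg/L.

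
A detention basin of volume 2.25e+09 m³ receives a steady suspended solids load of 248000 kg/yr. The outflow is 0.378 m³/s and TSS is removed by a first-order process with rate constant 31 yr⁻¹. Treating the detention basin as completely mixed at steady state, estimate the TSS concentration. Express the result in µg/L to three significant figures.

Outflow Q = 0.378 m³/s × 3.156e+07 s/yr = 1.193e+07 m³/yr.
Steady-state CSTR mass balance: W = Q·C + k·V·C, so C = W/(Q + kV).
Q + kV = 1.193e+07 + 31·2.25e+09 = 6.976e+10 m³/yr.
C = 248000/6.976e+10 = 3.555e-06 kg/m³ = 0.003555 mg/L = 3.555 µg/L.

3.55 µg/L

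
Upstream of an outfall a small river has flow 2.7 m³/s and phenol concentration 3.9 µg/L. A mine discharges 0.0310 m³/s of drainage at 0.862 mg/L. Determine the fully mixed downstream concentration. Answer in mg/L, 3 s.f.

0.0136 mg/L

3.9 µg/L = 0.0039 mg/L.
By mass balance at complete mixing, C = (0.031·0.862 + 2.7·0.0039) / (0.031 + 2.7) = 0.03725/2.731 = 0.01364 mg/L.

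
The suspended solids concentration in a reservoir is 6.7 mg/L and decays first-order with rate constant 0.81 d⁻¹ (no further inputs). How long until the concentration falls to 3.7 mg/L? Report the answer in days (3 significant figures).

0.733 d

t = ln(C₀/C)/k = ln(6.7/3.7)/0.81 = 0.5938/0.81 = 0.7331 d.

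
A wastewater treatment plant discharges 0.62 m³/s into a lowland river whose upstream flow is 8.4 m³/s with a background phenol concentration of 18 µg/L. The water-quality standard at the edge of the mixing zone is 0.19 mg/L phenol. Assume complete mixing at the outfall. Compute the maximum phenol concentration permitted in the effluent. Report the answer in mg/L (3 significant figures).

18 µg/L = 0.018 mg/L.
Mass balance: 0.19·9.02 = 0.62·Cₑ + 8.4·0.018.
Cₑ = (1.714 − 0.1512) / 0.62 = 2.52 mg/L.

2.52 mg/L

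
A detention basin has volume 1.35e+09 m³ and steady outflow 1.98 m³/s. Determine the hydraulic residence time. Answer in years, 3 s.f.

Q = 1.98 m³/s × 3.156e+07 s/yr = 6.248e+07 m³/yr.
Hydraulic residence time τ = V/Q = 1.35e+09/6.248e+07 = 21.61 yr.

21.6 yr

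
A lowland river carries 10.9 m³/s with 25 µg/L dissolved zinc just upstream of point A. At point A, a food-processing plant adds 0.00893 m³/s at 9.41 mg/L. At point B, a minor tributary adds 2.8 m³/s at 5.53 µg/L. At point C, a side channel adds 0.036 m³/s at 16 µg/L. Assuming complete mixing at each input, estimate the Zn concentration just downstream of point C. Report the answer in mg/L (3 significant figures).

0.0271 mg/L

25 µg/L = 0.025 mg/L.
After input A: C = (10.9·0.025 + 0.00893·9.41) / 10.91 = 0.03268 mg/L.
5.53 µg/L = 0.00553 mg/L.
After input B: C = (10.91·0.03268 + 2.8·0.00553) / 13.71 = 0.02714 mg/L.
16 µg/L = 0.016 mg/L.
After input C: C = (13.71·0.02714 + 0.036·0.016) / 13.74 = 0.02711 mg/L.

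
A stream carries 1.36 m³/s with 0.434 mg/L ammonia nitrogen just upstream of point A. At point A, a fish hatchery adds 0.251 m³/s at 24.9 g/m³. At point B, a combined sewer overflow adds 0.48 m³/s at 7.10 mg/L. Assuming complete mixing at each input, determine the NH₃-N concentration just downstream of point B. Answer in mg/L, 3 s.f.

After input A: C = (1.36·0.434 + 0.251·24.9) / 1.611 = 4.246 mg/L.
After input B: C = (1.611·4.246 + 0.48·7.1) / 2.091 = 4.901 mg/L.

4.90 mg/L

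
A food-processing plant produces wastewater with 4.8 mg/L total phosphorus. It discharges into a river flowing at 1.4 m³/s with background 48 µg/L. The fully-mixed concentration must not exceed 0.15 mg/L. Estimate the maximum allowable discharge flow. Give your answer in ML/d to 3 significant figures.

2.65 ML/d

48 µg/L = 0.048 mg/L.
Mass balance at complete mixing: C_std·(Q_w + Q_r) = Q_w·C_e + Q_r·C_b.
Rearranging, Q_w = Q_r·(C_std − C_b)/(C_e − C_std) = 1.4·(0.15 − 0.048) / (4.8 − 0.15) = 0.03071 m³/s.
= 2.653 ML/d.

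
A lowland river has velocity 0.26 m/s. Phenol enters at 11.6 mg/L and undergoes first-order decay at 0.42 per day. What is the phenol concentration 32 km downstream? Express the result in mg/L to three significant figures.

6.38 mg/L

Travel time t = 32 km / 0.26 m/s = 3.2e+04/0.26 = 1.231e+05 s = 1.425 d.
First-order decay: C = 11.6·exp(−0.42·1.425) = 11.6·0.5498 = 6.377 mg/L.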